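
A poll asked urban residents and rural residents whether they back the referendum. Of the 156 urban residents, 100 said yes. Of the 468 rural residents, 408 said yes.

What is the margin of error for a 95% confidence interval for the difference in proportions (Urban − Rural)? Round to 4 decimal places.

0.0811

First, p̂₁ = 100/156 = 0.6410; p̂₂ = 408/468 = 0.8718.
The two standard errors are √(0.6410×0.3590/156) = 0.03841 and √(0.8718×0.1282/468) = 0.01545.
Because the samples are independent, SE_diff = √(0.03841² + 0.01545²) = 0.04140.
Using z* = 1.960 for 95%, ME = 1.960 × 0.04140 = 0.08114.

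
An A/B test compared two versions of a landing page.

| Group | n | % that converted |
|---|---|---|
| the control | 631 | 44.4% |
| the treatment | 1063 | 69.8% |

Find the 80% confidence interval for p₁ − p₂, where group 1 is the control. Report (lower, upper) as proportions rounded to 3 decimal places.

(-0.285, -0.223)

Each SE is √(p̂(1−p̂)/n): √(0.4440·0.5560/631) = 0.01978 and √(0.6980·0.3020/1063) = 0.01408.
SE(p̂₁ − p̂₂) = √(SE₁² + SE₂²) = √(0.0003912484 + 0.0001982464) = 0.02428, since the two samples are independent.
At 80% confidence z* = 1.282; margin = 1.282 × 0.02428 = 0.03113.
The difference is 0.4440 − 0.6980 = -0.2540, so the interval is -0.2540 ± 0.03113 = (-0.285, -0.223).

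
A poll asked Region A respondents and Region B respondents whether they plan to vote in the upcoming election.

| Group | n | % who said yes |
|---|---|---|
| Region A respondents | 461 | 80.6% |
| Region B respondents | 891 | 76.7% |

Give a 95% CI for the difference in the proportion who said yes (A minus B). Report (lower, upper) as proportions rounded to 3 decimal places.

The two standard errors are √(0.8060×0.1940/461) = 0.01842 and √(0.7670×0.2330/891) = 0.01416.
Because the samples are independent, SE_diff = √(0.01842² + 0.01416²) = 0.02323.
Using z* = 1.960 for 95%, ME = 1.960 × 0.02323 = 0.04553.
p̂₁ − p̂₂ = 0.0390; interval 0.0390 ± 0.04553 gives (-0.007, 0.085).

(-0.007, 0.085)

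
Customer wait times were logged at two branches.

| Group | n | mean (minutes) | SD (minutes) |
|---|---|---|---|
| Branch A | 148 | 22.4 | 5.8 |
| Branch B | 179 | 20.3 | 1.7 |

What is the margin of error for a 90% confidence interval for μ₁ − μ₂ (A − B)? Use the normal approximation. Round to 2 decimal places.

SE₁ = s₁/√n₁ = 5.8/√148 = 0.4768; SE₂ = 1.7/√179 = 0.1271.
Independent samples, unequal variances: SE_diff = √(SE₁² + SE₂²) = √(0.22733824 + 0.01615441) = 0.4934.
z* = 1.645, so margin of error = 1.645 × 0.4934 = 0.8116.

0.81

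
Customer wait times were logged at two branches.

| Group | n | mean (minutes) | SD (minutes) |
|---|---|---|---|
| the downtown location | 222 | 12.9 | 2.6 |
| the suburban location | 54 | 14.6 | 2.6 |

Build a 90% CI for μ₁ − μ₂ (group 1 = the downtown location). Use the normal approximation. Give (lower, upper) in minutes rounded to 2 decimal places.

Standard errors of each mean: 2.6/√222 = 0.1745 and 2.6/√54 = 0.3538.
SE(x̄₁ − x̄₂) = √(0.1745² + 0.3538²) = 0.3945 for independent samples with unequal variances.
With z* = 1.645, the margin is 1.645 × 0.3945 = 0.6490.
x̄₁ − x̄₂ = 12.9 − 14.6 = -1.7000; the interval is -1.7000 ± 0.6490 = (-2.35, -1.05).

(-2.35, -1.05)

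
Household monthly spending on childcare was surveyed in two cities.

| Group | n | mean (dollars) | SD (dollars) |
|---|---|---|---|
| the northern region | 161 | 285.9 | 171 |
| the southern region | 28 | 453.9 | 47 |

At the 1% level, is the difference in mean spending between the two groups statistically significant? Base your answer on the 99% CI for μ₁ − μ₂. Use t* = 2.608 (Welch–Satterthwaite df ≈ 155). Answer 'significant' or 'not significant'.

significant

SE₁ = s₁/√n₁ = 171/√161 = 13.4767; SE₂ = 47/√28 = 8.8822.
Independent samples, unequal variances: SE_diff = √(SE₁² + SE₂²) = √(181.62144289 + 78.89347684) = 16.1405.
t* = 2.608, so margin of error = 2.608 × 16.1405 = 42.0944.
Difference in means = 285.9 − 453.9 = -168.0000.
-168.0000 ± 42.0944 → (-210.0944, -125.9056).
The interval (-210.0944, -125.9056) does not contain 0, so the difference is significant.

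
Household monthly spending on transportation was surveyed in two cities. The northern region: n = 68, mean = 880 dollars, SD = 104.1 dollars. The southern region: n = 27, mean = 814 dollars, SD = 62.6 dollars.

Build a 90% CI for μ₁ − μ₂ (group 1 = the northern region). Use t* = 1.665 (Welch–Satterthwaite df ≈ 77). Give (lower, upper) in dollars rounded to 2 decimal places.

Standard errors of each mean: 104.1/√68 = 12.6240 and 62.6/√27 = 12.0474.
SE(x̄₁ − x̄₂) = √(12.6240² + 12.0474²) = 17.4501 for independent samples with unequal variances.
With t* = 1.665, the margin is 1.665 × 17.4501 = 29.0544.
x̄₁ − x̄₂ = 880 − 814 = 66.0000; the interval is 66.0000 ± 29.0544 = (36.95, 95.05).

(36.95, 95.05)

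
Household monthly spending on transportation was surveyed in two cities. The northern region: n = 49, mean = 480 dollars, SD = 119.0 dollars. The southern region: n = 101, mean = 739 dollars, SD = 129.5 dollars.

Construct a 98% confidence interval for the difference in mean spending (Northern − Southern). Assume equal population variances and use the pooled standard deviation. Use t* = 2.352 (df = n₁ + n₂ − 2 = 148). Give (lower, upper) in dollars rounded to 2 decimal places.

Pooled variance s_p² = [48·119.0² + 100·129.5²] / (49+101−2) = 15924.0068, so s_p = 126.1904.
SE_diff = s_p·√(1/n₁ + 1/n₂) = 126.1904·√(1/49 + 1/101) = 21.9691.
t* = 2.352; margin = 2.352 × 21.9691 = 51.6713.
Difference = 480 − 739 = -259.0000.
-259.0000 ± 51.6713 → (-310.67, -207.33).

(-310.67, -207.33)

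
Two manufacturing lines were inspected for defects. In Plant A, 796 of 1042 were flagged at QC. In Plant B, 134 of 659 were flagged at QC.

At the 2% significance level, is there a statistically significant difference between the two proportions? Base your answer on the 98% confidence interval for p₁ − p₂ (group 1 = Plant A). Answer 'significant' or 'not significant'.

significant

First, p̂₁ = 796/1042 = 0.7639; p̂₂ = 134/659 = 0.2033.
The two standard errors are √(0.7639×0.2361/1042) = 0.01316 and √(0.2033×0.7967/659) = 0.01568.
Because the samples are independent, SE_diff = √(0.01316² + 0.01568²) = 0.02047.
Using z* = 2.326 for 98%, ME = 2.326 × 0.02047 = 0.04761.
p̂₁ − p̂₂ = 0.5606; interval 0.5606 ± 0.04761 gives (0.51299, 0.60821).
The interval (0.51299, 0.60821) does not contain 0, so the difference is significant.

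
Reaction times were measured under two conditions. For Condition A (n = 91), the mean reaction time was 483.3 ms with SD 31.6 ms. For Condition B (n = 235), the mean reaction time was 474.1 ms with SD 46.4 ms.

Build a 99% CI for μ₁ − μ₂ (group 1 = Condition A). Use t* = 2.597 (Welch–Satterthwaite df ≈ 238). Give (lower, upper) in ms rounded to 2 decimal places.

(-2.45, 20.85)

Per-group SEs: s₁/√n₁ = 31.6/√91 = 3.3126, s₂/√n₂ = 46.4/√235 = 3.0268.
Unpooled SE of the difference: √(10.97331876 + 9.16151824) = 4.4872.
Margin of error = t* · SE = 2.597 × 4.4872 = 11.6533.
x̄₁ − x̄₂ = 483.3 − 474.1 = 9.2000.
CI: 9.2000 ± 11.6533 = (-2.45, 20.85).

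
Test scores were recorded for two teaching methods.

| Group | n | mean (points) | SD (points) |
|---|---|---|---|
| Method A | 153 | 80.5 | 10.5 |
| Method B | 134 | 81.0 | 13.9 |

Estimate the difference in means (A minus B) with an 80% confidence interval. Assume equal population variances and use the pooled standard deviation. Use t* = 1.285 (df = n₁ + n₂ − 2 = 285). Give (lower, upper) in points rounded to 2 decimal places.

(-2.36, 1.36)

s_p = √[((n₁−1)s₁² + (n₂−1)s₂²)/(n₁+n₂−2)] = √[(152·10.5² + 133·13.9²)/285] = 12.2051.
SE = 12.2051·√(1/153 + 1/134) = 1.4441.
With t* = 1.285, margin = 1.285 × 1.4441 = 1.8557.
x̄₁ − x̄₂ = 80.5 − 81.0 = -0.5000; interval -0.5000 ± 1.8557 = (-2.36, 1.36).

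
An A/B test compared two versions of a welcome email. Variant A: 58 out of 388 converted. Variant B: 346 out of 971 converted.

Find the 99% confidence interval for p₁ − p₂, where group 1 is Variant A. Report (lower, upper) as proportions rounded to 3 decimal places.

(-0.268, -0.146)

First, p̂₁ = 58/388 = 0.1495; p̂₂ = 346/971 = 0.3563.
The two standard errors are √(0.1495×0.8505/388) = 0.01810 and √(0.3563×0.6437/971) = 0.01537.
Because the samples are independent, SE_diff = √(0.01810² + 0.01537²) = 0.02375.
Using z* = 2.576 for 99%, ME = 2.576 × 0.02375 = 0.06118.
p̂₁ − p̂₂ = -0.2068; interval -0.2068 ± 0.06118 gives (-0.268, -0.146).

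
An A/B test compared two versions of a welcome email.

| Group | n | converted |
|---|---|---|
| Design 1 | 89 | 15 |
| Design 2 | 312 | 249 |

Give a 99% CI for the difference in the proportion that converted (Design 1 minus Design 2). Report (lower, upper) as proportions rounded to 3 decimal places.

First, p̂₁ = 15/89 = 0.1685; p̂₂ = 249/312 = 0.7981.
The two standard errors are √(0.1685×0.8315/89) = 0.03968 and √(0.7981×0.2019/312) = 0.02273.
Because the samples are independent, SE_diff = √(0.03968² + 0.02273²) = 0.04573.
Using z* = 2.576 for 99%, ME = 2.576 × 0.04573 = 0.11780.
p̂₁ − p̂₂ = -0.6296; interval -0.6296 ± 0.11780 gives (-0.747, -0.512).

(-0.747, -0.512)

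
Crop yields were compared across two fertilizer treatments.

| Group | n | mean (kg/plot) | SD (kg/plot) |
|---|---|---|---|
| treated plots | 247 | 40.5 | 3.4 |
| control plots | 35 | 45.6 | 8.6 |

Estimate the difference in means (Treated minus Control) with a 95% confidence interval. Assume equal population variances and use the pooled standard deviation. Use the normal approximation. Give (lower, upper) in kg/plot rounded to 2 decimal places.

Pooled variance s_p² = [246·3.4² + 34·8.6²] / (247+35−2) = 19.1371, so s_p = 4.3746.
SE_diff = s_p·√(1/n₁ + 1/n₂) = 4.3746·√(1/247 + 1/35) = 0.7901.
z* = 1.960; margin = 1.960 × 0.7901 = 1.5486.
Difference = 40.5 − 45.6 = -5.1000.
-5.1000 ± 1.5486 → (-6.65, -3.55).

(-6.65, -3.55)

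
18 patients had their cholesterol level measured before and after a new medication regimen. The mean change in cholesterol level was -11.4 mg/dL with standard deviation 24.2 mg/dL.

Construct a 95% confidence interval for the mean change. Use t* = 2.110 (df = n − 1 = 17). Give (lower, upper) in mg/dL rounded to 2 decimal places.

This is a matched-pairs design, so SE = s_d/√n = 24.2/√18 = 5.7040.
Margin = 2.110 × 5.7040 = 12.0354; the interval is -11.4 ± 12.0354 = (-23.44, 0.64).

(-23.44, 0.64)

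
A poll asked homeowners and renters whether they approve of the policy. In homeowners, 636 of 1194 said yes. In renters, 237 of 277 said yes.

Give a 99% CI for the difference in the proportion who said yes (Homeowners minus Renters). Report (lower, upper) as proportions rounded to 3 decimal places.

(-0.389, -0.257)

p̂₁ = 636/1194 = 0.5327 and p̂₂ = 237/277 = 0.8556.
SE₁ = √(p̂₁(1−p̂₁)/n₁) = √(0.5327·0.4673/1194) = 0.01444; SE₂ = √(0.8556·0.1444/277) = 0.02112.
Independent samples: SE of the difference = √(SE₁² + SE₂²) = √(0.0002085136 + 0.0004460544) = 0.02558.
z* for 99% confidence is 2.576, so the margin of error is 2.576 × 0.02558 = 0.06589.
Point estimate p̂₁ − p̂₂ = 0.5327 − 0.8556 = -0.3229.
-0.3229 ± 0.06589 → (-0.389, -0.257).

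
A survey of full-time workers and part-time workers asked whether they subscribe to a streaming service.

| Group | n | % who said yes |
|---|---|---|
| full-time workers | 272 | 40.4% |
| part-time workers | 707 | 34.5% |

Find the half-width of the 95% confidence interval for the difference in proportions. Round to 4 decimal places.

0.0680

SE₁ = √(p̂₁(1−p̂₁)/n₁) = √(0.4040·0.5960/272) = 0.02975; SE₂ = √(0.3450·0.6550/707) = 0.01788.
Independent samples: SE of the difference = √(SE₁² + SE₂²) = √(0.0008850625 + 0.0003196944) = 0.03471.
z* for 95% confidence is 1.960, so the margin of error is 1.960 × 0.03471 = 0.06803.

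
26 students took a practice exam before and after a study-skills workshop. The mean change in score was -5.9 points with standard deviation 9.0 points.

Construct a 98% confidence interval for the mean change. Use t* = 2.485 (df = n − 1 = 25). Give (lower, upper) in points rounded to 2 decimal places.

(-10.29, -1.51)

This is a matched-pairs design, so SE = s_d/√n = 9.0/√26 = 1.7650.
Margin = 2.485 × 1.7650 = 4.3860; the interval is -5.9 ± 4.3860 = (-10.29, -1.51).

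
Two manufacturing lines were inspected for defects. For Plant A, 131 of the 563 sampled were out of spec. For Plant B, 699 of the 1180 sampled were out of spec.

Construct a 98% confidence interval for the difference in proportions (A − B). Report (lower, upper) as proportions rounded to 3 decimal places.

(-0.413, -0.307)

Sample proportions: 131/563 = 0.2327, 699/1180 = 0.5924.
Each SE is √(p̂(1−p̂)/n): √(0.2327·0.7673/563) = 0.01781 and √(0.5924·0.4076/1180) = 0.01430.
SE(p̂₁ − p̂₂) = √(SE₁² + SE₂²) = √(0.0003171961 + 0.00020449) = 0.02284, since the two samples are independent.
At 98% confidence z* = 2.326; margin = 2.326 × 0.02284 = 0.05313.
The difference is 0.2327 − 0.5924 = -0.3597, so the interval is -0.3597 ± 0.05313 = (-0.413, -0.307).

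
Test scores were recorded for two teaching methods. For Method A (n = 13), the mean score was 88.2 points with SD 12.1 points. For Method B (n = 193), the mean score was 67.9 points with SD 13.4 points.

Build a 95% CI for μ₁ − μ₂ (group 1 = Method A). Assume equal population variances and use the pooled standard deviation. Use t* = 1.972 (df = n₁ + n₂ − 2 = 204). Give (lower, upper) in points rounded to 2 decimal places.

(12.77, 27.83)

s_p = √[((n₁−1)s₁² + (n₂−1)s₂²)/(n₁+n₂−2)] = √[(12·12.1² + 192·13.4²)/204] = 13.3270.
SE = 13.3270·√(1/13 + 1/193) = 3.8187.
With t* = 1.972, margin = 1.972 × 3.8187 = 7.5305.
x̄₁ − x̄₂ = 88.2 − 67.9 = 20.3000; interval 20.3000 ± 7.5305 = (12.77, 27.83).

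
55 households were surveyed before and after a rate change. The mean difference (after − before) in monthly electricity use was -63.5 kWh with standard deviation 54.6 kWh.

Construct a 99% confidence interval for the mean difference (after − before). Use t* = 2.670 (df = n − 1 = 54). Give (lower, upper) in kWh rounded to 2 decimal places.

(-83.16, -43.84)

This is a matched-pairs design, so SE = s_d/√n = 54.6/√55 = 7.3623.
Margin = 2.670 × 7.3623 = 19.6573; the interval is -63.5 ± 19.6573 = (-83.16, -43.84).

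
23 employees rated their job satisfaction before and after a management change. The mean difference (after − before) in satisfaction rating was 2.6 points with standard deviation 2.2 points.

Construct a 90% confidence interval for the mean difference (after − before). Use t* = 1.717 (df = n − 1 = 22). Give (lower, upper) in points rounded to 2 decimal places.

Paired design: SE = s_d/√n = 2.2/√23 = 0.4587.
t* = 1.717; margin of error = 1.717 × 0.4587 = 0.7876.
2.6 ± 0.7876 → (1.81, 3.39).

(1.81, 3.39)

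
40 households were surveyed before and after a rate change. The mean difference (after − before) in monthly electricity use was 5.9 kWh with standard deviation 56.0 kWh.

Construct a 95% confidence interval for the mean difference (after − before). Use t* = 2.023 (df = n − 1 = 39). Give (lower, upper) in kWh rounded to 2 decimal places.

(-12.01, 23.81)

Paired design: SE = s_d/√n = 56.0/√40 = 8.8544.
t* = 2.023; margin of error = 2.023 × 8.8544 = 17.9125.
5.9 ± 17.9125 → (-12.01, 23.81).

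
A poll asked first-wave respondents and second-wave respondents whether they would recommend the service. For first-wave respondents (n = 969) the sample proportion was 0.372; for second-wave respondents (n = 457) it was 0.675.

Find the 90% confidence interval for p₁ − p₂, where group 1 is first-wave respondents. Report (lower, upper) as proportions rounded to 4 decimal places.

Each SE is √(p̂(1−p̂)/n): √(0.3720·0.6280/969) = 0.01553 and √(0.6750·0.3250/457) = 0.02191.
SE(p̂₁ − p̂₂) = √(SE₁² + SE₂²) = √(0.0002411809 + 0.0004800481) = 0.02686, since the two samples are independent.
At 90% confidence z* = 1.645; margin = 1.645 × 0.02686 = 0.04418.
The difference is 0.3720 − 0.6750 = -0.3030, so the interval is -0.3030 ± 0.04418 = (-0.3472, -0.2588).

(-0.3472, -0.2588)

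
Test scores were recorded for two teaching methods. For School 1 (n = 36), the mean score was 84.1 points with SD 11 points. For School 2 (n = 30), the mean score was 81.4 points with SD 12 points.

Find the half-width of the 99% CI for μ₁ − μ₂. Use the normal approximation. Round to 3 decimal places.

7.359

SE₁ = s₁/√n₁ = 11/√36 = 1.8333; SE₂ = 12/√30 = 2.1909.
Independent samples, unequal variances: SE_diff = √(SE₁² + SE₂²) = √(3.36098889 + 4.80004281) = 2.8568.
z* = 2.576, so margin of error = 2.576 × 2.8568 = 7.3591.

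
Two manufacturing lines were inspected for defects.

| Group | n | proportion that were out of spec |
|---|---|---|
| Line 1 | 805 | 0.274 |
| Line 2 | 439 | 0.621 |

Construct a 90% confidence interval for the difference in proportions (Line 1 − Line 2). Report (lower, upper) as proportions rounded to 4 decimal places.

(-0.3930, -0.3010)

Each SE is √(p̂(1−p̂)/n): √(0.2740·0.7260/805) = 0.01572 and √(0.6210·0.3790/439) = 0.02315.
SE(p̂₁ − p̂₂) = √(SE₁² + SE₂²) = √(0.0002471184 + 0.0005359225) = 0.02798, since the two samples are independent.
At 90% confidence z* = 1.645; margin = 1.645 × 0.02798 = 0.04603.
The difference is 0.2740 − 0.6210 = -0.3470, so the interval is -0.3470 ± 0.04603 = (-0.3930, -0.3010).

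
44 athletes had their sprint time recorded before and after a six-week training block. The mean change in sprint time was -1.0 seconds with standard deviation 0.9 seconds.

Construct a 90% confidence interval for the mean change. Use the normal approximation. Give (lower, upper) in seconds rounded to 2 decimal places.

(-1.22, -0.78)

This is a matched-pairs design, so SE = s_d/√n = 0.9/√44 = 0.1357.
Margin = 1.645 × 0.1357 = 0.2232; the interval is -1.0 ± 0.2232 = (-1.22, -0.78).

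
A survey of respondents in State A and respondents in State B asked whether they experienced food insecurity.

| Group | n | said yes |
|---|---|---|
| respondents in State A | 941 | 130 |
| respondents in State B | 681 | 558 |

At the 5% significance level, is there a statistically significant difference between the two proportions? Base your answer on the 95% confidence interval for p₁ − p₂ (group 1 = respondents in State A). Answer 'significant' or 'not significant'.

significant

p̂₁ = 130/941 = 0.1382 and p̂₂ = 558/681 = 0.8194.
SE₁ = √(p̂₁(1−p̂₁)/n₁) = √(0.1382·0.8618/941) = 0.01125; SE₂ = √(0.8194·0.1806/681) = 0.01474.
Independent samples: SE of the difference = √(SE₁² + SE₂²) = √(0.0001265625 + 0.0002172676) = 0.01854.
z* for 95% confidence is 1.960, so the margin of error is 1.960 × 0.01854 = 0.03634.
Point estimate p̂₁ − p̂₂ = 0.1382 − 0.8194 = -0.6812.
-0.6812 ± 0.03634 → (-0.71754, -0.64486).
The interval (-0.71754, -0.64486) does not contain 0, so the difference is significant.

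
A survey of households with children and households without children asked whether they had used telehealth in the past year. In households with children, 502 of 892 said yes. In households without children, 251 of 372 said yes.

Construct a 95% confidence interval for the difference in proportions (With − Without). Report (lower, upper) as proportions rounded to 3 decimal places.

(-0.170, -0.054)

First, p̂₁ = 502/892 = 0.5628; p̂₂ = 251/372 = 0.6747.
The two standard errors are √(0.5628×0.4372/892) = 0.01661 and √(0.6747×0.3253/372) = 0.02429.
Because the samples are independent, SE_diff = √(0.01661² + 0.02429²) = 0.02943.
Using z* = 1.960 for 95%, ME = 1.960 × 0.02943 = 0.05768.
p̂₁ − p̂₂ = -0.1119; interval -0.1119 ± 0.05768 gives (-0.170, -0.054).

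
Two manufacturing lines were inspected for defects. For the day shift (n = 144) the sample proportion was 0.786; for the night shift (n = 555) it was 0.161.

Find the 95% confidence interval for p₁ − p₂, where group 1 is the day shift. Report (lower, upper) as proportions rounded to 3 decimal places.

(0.551, 0.699)

The two standard errors are √(0.7860×0.2140/144) = 0.03418 and √(0.1610×0.8390/555) = 0.01560.
Because the samples are independent, SE_diff = √(0.03418² + 0.01560²) = 0.03757.
Using z* = 1.960 for 95%, ME = 1.960 × 0.03757 = 0.07364.
p̂₁ − p̂₂ = 0.6250; interval 0.6250 ± 0.07364 gives (0.551, 0.699).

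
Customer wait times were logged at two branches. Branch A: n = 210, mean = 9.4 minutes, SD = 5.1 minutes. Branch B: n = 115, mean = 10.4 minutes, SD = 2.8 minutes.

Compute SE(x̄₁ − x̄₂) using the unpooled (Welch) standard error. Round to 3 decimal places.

0.438

SE₁ = s₁/√n₁ = 5.1/√210 = 0.3519; SE₂ = 2.8/√115 = 0.2611.
Independent samples, unequal variances: SE_diff = √(SE₁² + SE₂²) = √(0.12383361 + 0.06817321) = 0.4382.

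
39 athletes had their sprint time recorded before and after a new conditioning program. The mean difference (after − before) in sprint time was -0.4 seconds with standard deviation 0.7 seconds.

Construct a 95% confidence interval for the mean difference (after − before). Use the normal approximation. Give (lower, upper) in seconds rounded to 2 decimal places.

(-0.62, -0.18)

Paired design: SE = s_d/√n = 0.7/√39 = 0.1121.
z* = 1.960; margin of error = 1.960 × 0.1121 = 0.2197.
-0.4 ± 0.2197 → (-0.62, -0.18).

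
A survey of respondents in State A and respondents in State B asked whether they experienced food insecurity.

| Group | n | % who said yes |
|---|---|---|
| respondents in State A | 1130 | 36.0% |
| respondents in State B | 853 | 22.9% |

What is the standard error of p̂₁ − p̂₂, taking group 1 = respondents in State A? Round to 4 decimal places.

The two standard errors are √(0.3600×0.6400/1130) = 0.01428 and √(0.2290×0.7710/853) = 0.01439.
Because the samples are independent, SE_diff = √(0.01428² + 0.01439²) = 0.02027.

0.0203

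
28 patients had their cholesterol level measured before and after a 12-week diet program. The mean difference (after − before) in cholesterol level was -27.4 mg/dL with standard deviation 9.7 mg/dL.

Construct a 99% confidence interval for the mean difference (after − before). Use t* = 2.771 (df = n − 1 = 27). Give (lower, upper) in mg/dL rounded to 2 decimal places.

(-32.48, -22.32)

This is a matched-pairs design, so SE = s_d/√n = 9.7/√28 = 1.8331.
Margin = 2.771 × 1.8331 = 5.0795; the interval is -27.4 ± 5.0795 = (-32.48, -22.32).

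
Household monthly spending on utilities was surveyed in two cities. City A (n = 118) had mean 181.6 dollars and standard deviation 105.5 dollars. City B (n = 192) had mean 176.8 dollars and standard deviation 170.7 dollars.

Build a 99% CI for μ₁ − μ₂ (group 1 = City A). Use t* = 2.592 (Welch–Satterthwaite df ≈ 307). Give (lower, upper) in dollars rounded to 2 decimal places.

Per-group SEs: s₁/√n₁ = 105.5/√118 = 9.7121, s₂/√n₂ = 170.7/√192 = 12.3192.
Unpooled SE of the difference: √(94.32488641 + 151.76268864) = 15.6872.
Margin of error = t* · SE = 2.592 × 15.6872 = 40.6612.
x̄₁ − x̄₂ = 181.6 − 176.8 = 4.8000.
CI: 4.8000 ± 40.6612 = (-35.86, 45.46).

(-35.86, 45.46)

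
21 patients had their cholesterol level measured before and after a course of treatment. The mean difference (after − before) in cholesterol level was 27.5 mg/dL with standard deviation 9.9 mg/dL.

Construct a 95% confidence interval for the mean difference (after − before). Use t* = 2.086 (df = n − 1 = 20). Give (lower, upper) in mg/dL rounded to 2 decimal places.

This is a matched-pairs design, so SE = s_d/√n = 9.9/√21 = 2.1604.
Margin = 2.086 × 2.1604 = 4.5066; the interval is 27.5 ± 4.5066 = (22.99, 32.01).

(22.99, 32.01)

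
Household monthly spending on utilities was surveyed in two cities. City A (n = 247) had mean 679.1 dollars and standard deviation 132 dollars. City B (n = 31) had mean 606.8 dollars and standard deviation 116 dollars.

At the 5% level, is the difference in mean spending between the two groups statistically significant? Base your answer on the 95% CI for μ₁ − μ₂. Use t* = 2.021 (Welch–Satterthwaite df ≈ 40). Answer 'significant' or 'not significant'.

SE₁ = s₁/√n₁ = 132/√247 = 8.3990; SE₂ = 116/√31 = 20.8342.
Independent samples, unequal variances: SE_diff = √(SE₁² + SE₂²) = √(70.543201 + 434.06388964) = 22.4635.
t* = 2.021, so margin of error = 2.021 × 22.4635 = 45.3987.
Difference in means = 679.1 − 606.8 = 72.3000.
72.3000 ± 45.3987 → (26.9013, 117.6987).
The interval (26.9013, 117.6987) does not contain 0, so the difference is significant.

significant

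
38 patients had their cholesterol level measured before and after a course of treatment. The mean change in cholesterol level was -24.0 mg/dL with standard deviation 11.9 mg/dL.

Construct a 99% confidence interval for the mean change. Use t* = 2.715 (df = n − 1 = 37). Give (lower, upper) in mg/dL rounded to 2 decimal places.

This is a matched-pairs design, so SE = s_d/√n = 11.9/√38 = 1.9304.
Margin = 2.715 × 1.9304 = 5.2410; the interval is -24.0 ± 5.2410 = (-29.24, -18.76).

(-29.24, -18.76)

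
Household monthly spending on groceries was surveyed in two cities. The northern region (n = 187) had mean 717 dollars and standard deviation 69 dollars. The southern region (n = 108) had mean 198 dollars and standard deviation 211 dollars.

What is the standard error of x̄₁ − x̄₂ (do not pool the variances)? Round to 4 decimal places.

Standard errors of each mean: 69/√187 = 5.0458 and 211/√108 = 20.3035.
SE(x̄₁ − x̄₂) = √(5.0458² + 20.3035²) = 20.9211 for independent samples with unequal variances.

20.9211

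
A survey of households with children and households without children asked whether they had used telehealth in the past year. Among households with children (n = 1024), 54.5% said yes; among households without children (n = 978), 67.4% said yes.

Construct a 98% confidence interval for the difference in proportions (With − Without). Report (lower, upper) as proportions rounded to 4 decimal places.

(-0.1793, -0.0787)

The two standard errors are √(0.5450×0.4550/1024) = 0.01556 and √(0.6740×0.3260/978) = 0.01499.
Because the samples are independent, SE_diff = √(0.01556² + 0.01499²) = 0.02161.
Using z* = 2.326 for 98%, ME = 2.326 × 0.02161 = 0.05026.
p̂₁ − p̂₂ = -0.1290; interval -0.1290 ± 0.05026 gives (-0.1793, -0.0787).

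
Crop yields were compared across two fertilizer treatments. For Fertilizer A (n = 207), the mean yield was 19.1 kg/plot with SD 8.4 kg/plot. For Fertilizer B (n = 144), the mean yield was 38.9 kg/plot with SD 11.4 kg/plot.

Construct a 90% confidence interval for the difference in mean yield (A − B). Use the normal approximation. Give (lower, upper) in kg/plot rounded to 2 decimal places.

Standard errors of each mean: 8.4/√207 = 0.5838 and 11.4/√144 = 0.9500.
SE(x̄₁ − x̄₂) = √(0.5838² + 0.9500²) = 1.1150 for independent samples with unequal variances.
With z* = 1.645, the margin is 1.645 × 1.1150 = 1.8342.
x̄₁ − x̄₂ = 19.1 − 38.9 = -19.8000; the interval is -19.8000 ± 1.8342 = (-21.63, -17.97).

(-21.63, -17.97)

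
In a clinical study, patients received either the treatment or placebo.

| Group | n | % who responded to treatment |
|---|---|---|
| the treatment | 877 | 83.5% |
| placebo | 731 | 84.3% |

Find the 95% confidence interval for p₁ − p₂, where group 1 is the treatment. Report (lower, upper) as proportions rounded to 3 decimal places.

The two standard errors are √(0.8350×0.1650/877) = 0.01253 and √(0.8430×0.1570/731) = 0.01346.
Because the samples are independent, SE_diff = √(0.01253² + 0.01346²) = 0.01839.
Using z* = 1.960 for 95%, ME = 1.960 × 0.01839 = 0.03604.
p̂₁ − p̂₂ = -0.0080; interval -0.0080 ± 0.03604 gives (-0.044, 0.028).

(-0.044, 0.028)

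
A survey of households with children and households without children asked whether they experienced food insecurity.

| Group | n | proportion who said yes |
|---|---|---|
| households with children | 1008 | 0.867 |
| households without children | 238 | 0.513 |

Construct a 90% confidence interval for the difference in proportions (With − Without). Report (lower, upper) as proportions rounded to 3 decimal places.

SE₁ = √(p̂₁(1−p̂₁)/n₁) = √(0.8670·0.1330/1008) = 0.01070; SE₂ = √(0.5130·0.4870/238) = 0.03240.
Independent samples: SE of the difference = √(SE₁² + SE₂²) = √(0.00011449 + 0.00104976) = 0.03412.
z* for 90% confidence is 1.645, so the margin of error is 1.645 × 0.03412 = 0.05613.
Point estimate p̂₁ − p̂₂ = 0.8670 − 0.5130 = 0.3540.
0.3540 ± 0.05613 → (0.298, 0.410).

(0.298, 0.410)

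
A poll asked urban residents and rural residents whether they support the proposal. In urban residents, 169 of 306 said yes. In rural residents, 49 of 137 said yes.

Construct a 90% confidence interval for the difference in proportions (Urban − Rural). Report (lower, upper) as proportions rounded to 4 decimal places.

p̂₁ = 169/306 = 0.5523 and p̂₂ = 49/137 = 0.3577.
SE₁ = √(p̂₁(1−p̂₁)/n₁) = √(0.5523·0.4477/306) = 0.02843; SE₂ = √(0.3577·0.6423/137) = 0.04095.
Independent samples: SE of the difference = √(SE₁² + SE₂²) = √(0.0008082649 + 0.0016769025) = 0.04985.
z* for 90% confidence is 1.645, so the margin of error is 1.645 × 0.04985 = 0.08200.
Point estimate p̂₁ − p̂₂ = 0.5523 − 0.3577 = 0.1946.
0.1946 ± 0.08200 → (0.1126, 0.2766).

(0.1126, 0.2766)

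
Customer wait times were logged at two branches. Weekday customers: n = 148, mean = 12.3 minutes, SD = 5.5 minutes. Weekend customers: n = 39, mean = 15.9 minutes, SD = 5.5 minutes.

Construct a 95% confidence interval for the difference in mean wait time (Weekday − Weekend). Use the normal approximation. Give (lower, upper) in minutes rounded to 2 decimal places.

(-5.54, -1.66)

Standard errors of each mean: 5.5/√148 = 0.4521 and 5.5/√39 = 0.8807.
SE(x̄₁ − x̄₂) = √(0.4521² + 0.8807²) = 0.9900 for independent samples with unequal variances.
With z* = 1.960, the margin is 1.960 × 0.9900 = 1.9404.
x̄₁ − x̄₂ = 12.3 − 15.9 = -3.6000; the interval is -3.6000 ± 1.9404 = (-5.54, -1.66).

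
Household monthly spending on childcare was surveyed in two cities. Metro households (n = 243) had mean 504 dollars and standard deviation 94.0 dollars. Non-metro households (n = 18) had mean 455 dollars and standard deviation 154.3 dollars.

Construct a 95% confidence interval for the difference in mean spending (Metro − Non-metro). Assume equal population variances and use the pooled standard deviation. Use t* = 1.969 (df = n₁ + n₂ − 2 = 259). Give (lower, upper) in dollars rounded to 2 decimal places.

s_p = √[((n₁−1)s₁² + (n₂−1)s₂²)/(n₁+n₂−2)] = √[(242·94.0² + 17·154.3²)/259] = 99.0896.
SE = 99.0896·√(1/243 + 1/18) = 24.2052.
With t* = 1.969, margin = 1.969 × 24.2052 = 47.6600.
x̄₁ − x̄₂ = 504 − 455 = 49.0000; interval 49.0000 ± 47.6600 = (1.34, 96.66).

(1.34, 96.66)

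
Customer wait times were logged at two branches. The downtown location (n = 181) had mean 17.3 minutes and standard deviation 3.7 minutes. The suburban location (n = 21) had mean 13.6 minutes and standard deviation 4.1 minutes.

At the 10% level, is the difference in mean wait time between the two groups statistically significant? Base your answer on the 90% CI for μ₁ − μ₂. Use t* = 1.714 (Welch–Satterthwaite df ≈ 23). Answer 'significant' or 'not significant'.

significant

Standard errors of each mean: 3.7/√181 = 0.2750 and 4.1/√21 = 0.8947.
SE(x̄₁ − x̄₂) = √(0.2750² + 0.8947²) = 0.9360 for independent samples with unequal variances.
With t* = 1.714, the margin is 1.714 × 0.9360 = 1.6043.
x̄₁ − x̄₂ = 17.3 − 13.6 = 3.7000; the interval is 3.7000 ± 1.6043 = (2.0957, 5.3043).
The interval (2.0957, 5.3043) does not contain 0, so the difference is significant.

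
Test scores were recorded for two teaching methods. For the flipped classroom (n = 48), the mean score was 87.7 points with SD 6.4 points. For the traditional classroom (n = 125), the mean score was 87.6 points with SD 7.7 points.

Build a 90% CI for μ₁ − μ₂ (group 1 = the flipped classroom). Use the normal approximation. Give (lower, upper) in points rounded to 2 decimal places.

(-1.80, 2.00)

Standard errors of each mean: 6.4/√48 = 0.9238 and 7.7/√125 = 0.6887.
SE(x̄₁ − x̄₂) = √(0.9238² + 0.6887²) = 1.1523 for independent samples with unequal variances.
With z* = 1.645, the margin is 1.645 × 1.1523 = 1.8955.
x̄₁ − x̄₂ = 87.7 − 87.6 = 0.1000; the interval is 0.1000 ± 1.8955 = (-1.80, 2.00).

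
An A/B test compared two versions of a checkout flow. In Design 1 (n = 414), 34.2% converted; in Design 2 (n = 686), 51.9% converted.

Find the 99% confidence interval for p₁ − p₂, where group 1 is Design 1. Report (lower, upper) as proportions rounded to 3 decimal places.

The two standard errors are √(0.3420×0.6580/414) = 0.02331 and √(0.5190×0.4810/686) = 0.01908.
Because the samples are independent, SE_diff = √(0.02331² + 0.01908²) = 0.03012.
Using z* = 2.576 for 99%, ME = 2.576 × 0.03012 = 0.07759.
p̂₁ − p̂₂ = -0.1770; interval -0.1770 ± 0.07759 gives (-0.255, -0.099).

(-0.255, -0.099)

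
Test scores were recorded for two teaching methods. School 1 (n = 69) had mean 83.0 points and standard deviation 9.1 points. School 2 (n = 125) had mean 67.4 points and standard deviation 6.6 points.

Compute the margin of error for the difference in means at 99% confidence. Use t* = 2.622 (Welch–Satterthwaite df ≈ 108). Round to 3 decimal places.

SE₁ = s₁/√n₁ = 9.1/√69 = 1.0955; SE₂ = 6.6/√125 = 0.5903.
Independent samples, unequal variances: SE_diff = √(SE₁² + SE₂²) = √(1.20012025 + 0.34845409) = 1.2444.
t* = 2.622, so margin of error = 2.622 × 1.2444 = 3.2628.

3.263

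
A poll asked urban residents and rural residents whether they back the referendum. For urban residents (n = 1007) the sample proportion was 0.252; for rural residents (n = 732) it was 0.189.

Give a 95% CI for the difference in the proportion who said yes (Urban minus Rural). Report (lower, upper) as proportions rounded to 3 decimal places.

Each SE is √(p̂(1−p̂)/n): √(0.2520·0.7480/1007) = 0.01368 and √(0.1890·0.8110/732) = 0.01447.
SE(p̂₁ − p̂₂) = √(SE₁² + SE₂²) = √(0.0001871424 + 0.0002093809) = 0.01991, since the two samples are independent.
At 95% confidence z* = 1.960; margin = 1.960 × 0.01991 = 0.03902.
The difference is 0.2520 − 0.1890 = 0.0630, so the interval is 0.0630 ± 0.03902 = (0.024, 0.102).

(0.024, 0.102)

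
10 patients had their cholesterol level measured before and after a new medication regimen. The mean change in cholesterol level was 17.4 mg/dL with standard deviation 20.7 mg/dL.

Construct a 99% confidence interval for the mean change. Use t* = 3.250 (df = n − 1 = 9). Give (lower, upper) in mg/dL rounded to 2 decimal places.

(-3.87, 38.67)

This is a matched-pairs design, so SE = s_d/√n = 20.7/√10 = 6.5459.
Margin = 3.250 × 6.5459 = 21.2742; the interval is 17.4 ± 21.2742 = (-3.87, 38.67).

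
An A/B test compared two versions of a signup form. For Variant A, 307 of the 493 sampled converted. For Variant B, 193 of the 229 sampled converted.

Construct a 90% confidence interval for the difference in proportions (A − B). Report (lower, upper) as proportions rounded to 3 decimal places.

Sample proportions: 307/493 = 0.6227, 193/229 = 0.8428.
Each SE is √(p̂(1−p̂)/n): √(0.6227·0.3773/493) = 0.02183 and √(0.8428·0.1572/229) = 0.02405.
SE(p̂₁ − p̂₂) = √(SE₁² + SE₂²) = √(0.0004765489 + 0.0005784025) = 0.03248, since the two samples are independent.
At 90% confidence z* = 1.645; margin = 1.645 × 0.03248 = 0.05343.
The difference is 0.6227 − 0.8428 = -0.2201, so the interval is -0.2201 ± 0.05343 = (-0.274, -0.167).

(-0.274, -0.167)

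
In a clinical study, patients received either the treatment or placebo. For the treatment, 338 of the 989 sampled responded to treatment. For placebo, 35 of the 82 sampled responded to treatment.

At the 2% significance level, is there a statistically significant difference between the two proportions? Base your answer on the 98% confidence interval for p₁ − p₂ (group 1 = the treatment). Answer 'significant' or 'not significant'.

not significant

First, p̂₁ = 338/989 = 0.3418; p̂₂ = 35/82 = 0.4268.
The two standard errors are √(0.3418×0.6582/989) = 0.01508 and √(0.4268×0.5732/82) = 0.05462.
Because the samples are independent, SE_diff = √(0.01508² + 0.05462²) = 0.05666.
Using z* = 2.326 for 98%, ME = 2.326 × 0.05666 = 0.13179.
p̂₁ − p̂₂ = -0.0850; interval -0.0850 ± 0.13179 gives (-0.21679, 0.04679).
The interval (-0.21679, 0.04679) contains 0, so the difference is not significant.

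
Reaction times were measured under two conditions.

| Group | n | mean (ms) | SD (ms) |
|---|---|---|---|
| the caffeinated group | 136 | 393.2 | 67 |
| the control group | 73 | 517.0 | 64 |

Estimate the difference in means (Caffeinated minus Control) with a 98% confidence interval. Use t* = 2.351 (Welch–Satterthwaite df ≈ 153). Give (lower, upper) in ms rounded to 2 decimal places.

(-145.99, -101.61)

SE₁ = s₁/√n₁ = 67/√136 = 5.7452; SE₂ = 64/√73 = 7.4906.
Independent samples, unequal variances: SE_diff = √(SE₁² + SE₂²) = √(33.00732304 + 56.10908836) = 9.4401.
t* = 2.351, so margin of error = 2.351 × 9.4401 = 22.1937.
Difference in means = 393.2 − 517.0 = -123.8000.
-123.8000 ± 22.1937 → (-145.99, -101.61).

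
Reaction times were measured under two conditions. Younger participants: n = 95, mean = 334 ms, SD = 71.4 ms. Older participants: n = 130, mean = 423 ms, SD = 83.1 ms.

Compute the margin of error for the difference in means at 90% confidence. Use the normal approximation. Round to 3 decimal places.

SE₁ = s₁/√n₁ = 71.4/√95 = 7.3255; SE₂ = 83.1/√130 = 7.2884.
Independent samples, unequal variances: SE_diff = √(SE₁² + SE₂²) = √(53.66295025 + 53.12077456) = 10.3336.
z* = 1.645, so margin of error = 1.645 × 10.3336 = 16.9988.

16.999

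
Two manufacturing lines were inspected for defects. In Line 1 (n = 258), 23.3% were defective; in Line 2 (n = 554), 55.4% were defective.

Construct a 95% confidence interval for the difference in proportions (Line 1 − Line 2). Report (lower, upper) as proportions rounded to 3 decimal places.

SE₁ = √(p̂₁(1−p̂₁)/n₁) = √(0.2330·0.7670/258) = 0.02632; SE₂ = √(0.5540·0.4460/554) = 0.02112.
Independent samples: SE of the difference = √(SE₁² + SE₂²) = √(0.0006927424 + 0.0004460544) = 0.03375.
z* for 95% confidence is 1.960, so the margin of error is 1.960 × 0.03375 = 0.06615.
Point estimate p̂₁ − p̂₂ = 0.2330 − 0.5540 = -0.3210.
-0.3210 ± 0.06615 → (-0.387, -0.255).

(-0.387, -0.255)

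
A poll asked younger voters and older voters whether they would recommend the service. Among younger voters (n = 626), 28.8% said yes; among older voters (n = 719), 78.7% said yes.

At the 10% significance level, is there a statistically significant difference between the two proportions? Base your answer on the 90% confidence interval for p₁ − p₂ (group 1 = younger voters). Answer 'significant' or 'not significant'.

significant

SE₁ = √(p̂₁(1−p̂₁)/n₁) = √(0.2880·0.7120/626) = 0.01810; SE₂ = √(0.7870·0.2130/719) = 0.01527.
Independent samples: SE of the difference = √(SE₁² + SE₂²) = √(0.00032761 + 0.0002331729) = 0.02368.
z* for 90% confidence is 1.645, so the margin of error is 1.645 × 0.02368 = 0.03895.
Point estimate p̂₁ − p̂₂ = 0.2880 − 0.7870 = -0.4990.
-0.4990 ± 0.03895 → (-0.53795, -0.46005).
The interval (-0.53795, -0.46005) does not contain 0, so the difference is significant.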